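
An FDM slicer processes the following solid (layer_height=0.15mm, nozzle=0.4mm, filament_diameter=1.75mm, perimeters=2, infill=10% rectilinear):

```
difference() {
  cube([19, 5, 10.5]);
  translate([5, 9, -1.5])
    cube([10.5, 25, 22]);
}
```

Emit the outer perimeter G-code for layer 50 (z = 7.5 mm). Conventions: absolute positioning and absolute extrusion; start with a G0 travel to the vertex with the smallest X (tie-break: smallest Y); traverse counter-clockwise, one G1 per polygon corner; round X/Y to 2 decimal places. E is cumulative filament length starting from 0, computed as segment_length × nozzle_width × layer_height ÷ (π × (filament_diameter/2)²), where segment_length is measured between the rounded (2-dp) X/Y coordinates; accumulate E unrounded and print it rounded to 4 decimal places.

G0 X0.00 Y0.00 Z7.50
G1 X19.00 Y0.00 E0.4740
G1 X19.00 Y5.00 E0.5987
G1 X0.00 Y5.00 E1.0726
G1 X0.00 Y0.00 E1.1974

At z = 7.5 mm: the cube (footprint 19×5) is included at this height; the 10.5×25 cube at (5, 9) contributes its full rectangle; After the difference (first − rest): starting from the 19×5 cube, the 10.5×25 cube at (5, 9) misses the remaining region (no effect) — 1 connected region. The outline is a single polygon with 4 vertices. Extrusion per mm of travel: 0.4 × 0.15 / (π × 0.875²) = 0.024945. Accumulating E over each segment gives final E = 1.1974.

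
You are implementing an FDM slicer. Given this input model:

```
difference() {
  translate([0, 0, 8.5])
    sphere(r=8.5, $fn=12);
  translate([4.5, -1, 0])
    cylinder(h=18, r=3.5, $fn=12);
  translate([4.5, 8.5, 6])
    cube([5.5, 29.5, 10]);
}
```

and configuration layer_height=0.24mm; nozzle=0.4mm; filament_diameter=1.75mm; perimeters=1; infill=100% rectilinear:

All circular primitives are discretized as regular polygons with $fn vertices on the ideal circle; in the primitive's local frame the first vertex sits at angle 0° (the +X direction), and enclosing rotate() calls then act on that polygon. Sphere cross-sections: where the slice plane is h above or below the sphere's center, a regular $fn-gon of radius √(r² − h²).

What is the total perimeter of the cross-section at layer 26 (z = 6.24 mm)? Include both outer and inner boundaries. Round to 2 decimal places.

At z = 6.24 mm: the sphere: section is a regular 12-gon, circumradius = √(r²−h²) = √(8.5²−2.26²) = 8.194 (perimeter = 2·12·8.194·sin(180°/12) = 50.90 mm); the cylinder at (4.5, -1): section is a regular 12-gon, circumradius r=3.5 (perimeter = 2·12·3.500·sin(180°/12) = 21.74 mm); the cube at (4.5, 8.5) is present — its section is the full 5.5×29.5 rectangle (perimeter 70.00 mm); After the difference (first − rest): starting from the r=8.5 sphere, the r=3.5 cylinder at (4.5, -1) partially overlaps it — only the 36.61 mm² overlap (of its 36.75 mm²) is removed, clipping the outline; the 5.5×29.5 cube at (4.5, 8.5) misses the remaining region (no effect) — boundary = 68.48 mm. Overall, the cross-section is a single solid region. Total boundary length (outer) = 68.48 mm.

68.48 mm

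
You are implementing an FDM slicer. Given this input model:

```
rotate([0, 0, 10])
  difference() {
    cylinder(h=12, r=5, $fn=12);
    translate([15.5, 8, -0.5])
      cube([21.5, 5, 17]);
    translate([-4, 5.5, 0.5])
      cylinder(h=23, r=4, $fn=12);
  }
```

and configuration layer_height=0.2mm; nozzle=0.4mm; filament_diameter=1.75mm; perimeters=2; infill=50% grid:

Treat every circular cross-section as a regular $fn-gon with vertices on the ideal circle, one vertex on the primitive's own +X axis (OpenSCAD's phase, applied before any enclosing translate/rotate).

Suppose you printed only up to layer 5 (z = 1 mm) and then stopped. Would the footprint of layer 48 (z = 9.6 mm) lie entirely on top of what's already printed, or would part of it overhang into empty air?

entirely on top

Compare the two slices. At z = 1: the r=5 cylinder contributes a regular 12-gon of circumradius 5 (area = (12/2)·5.000²·sin(360°/12) = 75.00 mm²); the cube at (15.5, 8) (footprint 21.5×5) is included at this height (area 107.50 mm²); the cylinder at (-4, 5.5): section is a regular 12-gon, circumradius r=4 (area = (12/2)·4.000²·sin(360°/12) = 48.00 mm²); Subtracting the remaining from the first: starting from the r=5 cylinder (75.00 mm²), the 21.5×5 cube at (15.5, 8) misses the remaining region (no effect); the r=4 cylinder at (-4, 5.5) partially overlaps it — only the 7.54 mm² overlap (of its 48.00 mm²) is removed, clipping the outline — area = 67.46 mm²; (whole slice rotated 10° about Z — lengths, areas and connectivity unchanged). At z = 9.6: the r=5 cylinder contributes a regular 12-gon of circumradius 5 (area = (12/2)·5.000²·sin(360°/12) = 75.00 mm²); the cube at (15.5, 8) (footprint 21.5×5) is included at this height (area 107.50 mm²); the r=4 cylinder at (-4, 5.5) gives a regular 12-gon of circumradius 4 (constant along its height) (area = (12/2)·4.000²·sin(360°/12) = 48.00 mm²); Taking the first minus the rest: starting from the r=5 cylinder (75.00 mm²), the 21.5×5 cube at (15.5, 8) misses the remaining region (no effect); the r=4 cylinder at (-4, 5.5) partially overlaps it — only the 7.54 mm² overlap (of its 48.00 mm²) is removed, clipping the outline — area = 67.46 mm²; (rotated 10° about Z; rotation is an isometry so areas/perimeters/island counts are preserved). Checking containment: the cross-section at z = 9.6 is a subset of the cross-section at z = 1.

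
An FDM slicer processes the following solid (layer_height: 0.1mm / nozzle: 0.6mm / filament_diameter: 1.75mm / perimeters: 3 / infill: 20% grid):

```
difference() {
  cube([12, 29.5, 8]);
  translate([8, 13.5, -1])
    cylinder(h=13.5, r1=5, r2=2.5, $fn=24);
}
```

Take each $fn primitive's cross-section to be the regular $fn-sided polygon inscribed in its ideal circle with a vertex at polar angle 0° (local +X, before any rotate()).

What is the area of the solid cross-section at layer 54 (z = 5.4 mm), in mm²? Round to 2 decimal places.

308.80 mm²

At z = 5.4 mm: the cube is present — its section is the full 12×29.5 rectangle (area 354.00 mm²); the cone at (8, 13.5) contributes a regular 24-gon of circumradius 3.815 (interpolated between r1=5 and r2=2.5 at t=0.474) (area = (24/2)·3.815²·sin(360°/24) = 45.20 mm²); Subtracting the remaining from the first: starting from the 12×29.5 cube (354.00 mm²), the cone at (8, 13.5) lies wholly inside it (removes its full 45.20 mm² and its 23.90 mm outline becomes a hole wall) — area = 308.80 mm². Overall, the cross-section is one region with 1 hole. Net area = 308.80 mm².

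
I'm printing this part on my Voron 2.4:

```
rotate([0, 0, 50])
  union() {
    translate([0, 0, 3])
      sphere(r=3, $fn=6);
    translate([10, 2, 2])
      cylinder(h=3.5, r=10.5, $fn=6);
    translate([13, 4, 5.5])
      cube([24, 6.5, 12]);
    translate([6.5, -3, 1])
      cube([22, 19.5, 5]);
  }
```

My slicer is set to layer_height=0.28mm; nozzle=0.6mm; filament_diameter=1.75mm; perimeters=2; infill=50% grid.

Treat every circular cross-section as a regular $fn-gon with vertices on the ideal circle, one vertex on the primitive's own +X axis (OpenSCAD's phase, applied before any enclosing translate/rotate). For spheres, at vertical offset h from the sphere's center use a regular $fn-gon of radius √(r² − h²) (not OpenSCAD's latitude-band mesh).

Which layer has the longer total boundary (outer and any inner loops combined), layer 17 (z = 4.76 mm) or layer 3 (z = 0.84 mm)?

Layer 17 (z = 4.76): the sphere: section is a regular 6-gon, circumradius = √(r²−h²) = √(3²−1.76²) = 2.429 (perimeter = 2·6·2.429·sin(180°/6) = 14.58 mm); the r=10.5 cylinder at (10, 2) gives a regular 6-gon of circumradius 10.5 (constant along its height) (perimeter = 2·6·10.500·sin(180°/6) = 63.00 mm); the cube at (13, 4) is absent (z outside [5.5, 17.5]); the cube at (6.5, -3) (footprint 22×19.5) is included at this height (perimeter 83.00 mm); Combining (union): the regions partially overlap (shared area 171.31 mm²), so the edge portions inside another operand are dropped and the merged outline is re-measured after clipping — boundary = 100.28 mm; (whole slice rotated 50° about Z — lengths, areas and connectivity unchanged). So its perimeter = 100.28 mm. Layer 3 (z = 0.84): the r=3 sphere contributes a regular 6-gon of circumradius √(3²−2.16²) = 2.082 (perimeter = 2·6·2.082·sin(180°/6) = 12.49 mm); the cylinder at (10, 2) is absent (z outside [2, 5.5]); the cube at (13, 4) is absent (z outside [5.5, 17.5]); the cube at (6.5, -3) does not reach this height (z outside [1, 6]); Taking the union: only the r=3 sphere is present, so the union is just that shape — boundary = 12.49 mm; (rotated 50° about Z; rotation is an isometry so areas/perimeters/island counts are preserved). So its perimeter = 12.49 mm. Layer 17 is larger (100.28 vs 12.49 mm).

layer 17 (z = 4.76 mm)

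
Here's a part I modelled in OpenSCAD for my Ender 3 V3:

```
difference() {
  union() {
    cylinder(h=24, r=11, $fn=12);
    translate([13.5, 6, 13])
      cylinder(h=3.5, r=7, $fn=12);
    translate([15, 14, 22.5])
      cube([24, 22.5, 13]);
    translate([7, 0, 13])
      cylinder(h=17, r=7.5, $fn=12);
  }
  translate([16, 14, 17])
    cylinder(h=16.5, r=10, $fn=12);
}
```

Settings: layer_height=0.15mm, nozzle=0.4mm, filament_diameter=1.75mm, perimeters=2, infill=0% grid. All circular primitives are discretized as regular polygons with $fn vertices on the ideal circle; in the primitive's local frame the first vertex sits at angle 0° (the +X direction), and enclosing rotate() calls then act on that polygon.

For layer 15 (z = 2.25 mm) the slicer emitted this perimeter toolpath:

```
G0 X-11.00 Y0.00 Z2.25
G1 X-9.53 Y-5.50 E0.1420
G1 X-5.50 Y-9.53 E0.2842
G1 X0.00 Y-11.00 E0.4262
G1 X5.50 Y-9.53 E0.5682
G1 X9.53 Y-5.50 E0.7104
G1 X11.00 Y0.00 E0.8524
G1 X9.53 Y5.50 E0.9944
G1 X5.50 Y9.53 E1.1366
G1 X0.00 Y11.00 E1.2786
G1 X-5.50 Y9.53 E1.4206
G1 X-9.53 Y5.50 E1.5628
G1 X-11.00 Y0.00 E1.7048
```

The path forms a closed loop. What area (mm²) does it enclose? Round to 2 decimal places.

Apply the shoelace formula to the sequence of (X, Y) vertices; enclosed area = 363.14 mm².

363.14 mm²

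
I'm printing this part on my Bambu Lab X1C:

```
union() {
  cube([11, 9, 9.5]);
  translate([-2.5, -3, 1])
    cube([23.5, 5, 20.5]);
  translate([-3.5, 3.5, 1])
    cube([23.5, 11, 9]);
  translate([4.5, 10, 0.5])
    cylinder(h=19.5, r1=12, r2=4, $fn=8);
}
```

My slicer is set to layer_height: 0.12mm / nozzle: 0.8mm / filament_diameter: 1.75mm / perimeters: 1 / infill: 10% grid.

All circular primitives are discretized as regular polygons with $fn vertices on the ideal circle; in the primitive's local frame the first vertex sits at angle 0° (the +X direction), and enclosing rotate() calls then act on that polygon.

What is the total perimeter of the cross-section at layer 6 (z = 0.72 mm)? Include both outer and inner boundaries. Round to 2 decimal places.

73.55 mm

At z = 0.72 mm: the cube (footprint 11×9) is included at this height (perimeter 40.00 mm); the cube at (-2.5, -3) is absent (z outside [1, 21.5]); the cube at (-3.5, 3.5) is not intersected at this z (z outside [1, 10]); the cone at (4.5, 10) contributes a regular 8-gon of circumradius 11.910 (interpolated between r1=12 and r2=4 at t=0.011) (perimeter = 2·8·11.910·sin(180°/8) = 72.92 mm); Taking the union: the regions partially overlap (shared area 98.26 mm²), so the edge portions inside another operand are dropped and the merged outline is re-measured after clipping — boundary = 73.55 mm. Overall, the cross-section is a single solid region. Total boundary length (outer) = 73.55 mm.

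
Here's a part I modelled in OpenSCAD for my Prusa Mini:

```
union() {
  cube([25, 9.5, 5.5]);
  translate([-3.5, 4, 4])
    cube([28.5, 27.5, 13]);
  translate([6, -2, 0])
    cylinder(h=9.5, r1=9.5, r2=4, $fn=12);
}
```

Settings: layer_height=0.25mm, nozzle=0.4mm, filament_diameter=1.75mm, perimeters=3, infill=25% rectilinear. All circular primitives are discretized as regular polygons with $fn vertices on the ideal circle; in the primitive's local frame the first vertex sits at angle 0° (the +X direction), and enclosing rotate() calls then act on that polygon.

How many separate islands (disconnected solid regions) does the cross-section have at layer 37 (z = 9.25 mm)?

2

At z = 9.25 mm: the cube does not reach this height (z outside [0, 5.5]); the cube at (-3.5, 4) is present — its section is the full 28.5×27.5 rectangle; the cone at (6, -2) contributes a regular 12-gon of circumradius 4.145 (interpolated between r1=9.5 and r2=4 at t=0.974); Combining (union): the 2 present regions are separate (no shared area or edge), so areas and boundary lengths simply add and each stays a separate island — 2 connected regions. Overall, the cross-section has 2 separate islands. Island count = 2.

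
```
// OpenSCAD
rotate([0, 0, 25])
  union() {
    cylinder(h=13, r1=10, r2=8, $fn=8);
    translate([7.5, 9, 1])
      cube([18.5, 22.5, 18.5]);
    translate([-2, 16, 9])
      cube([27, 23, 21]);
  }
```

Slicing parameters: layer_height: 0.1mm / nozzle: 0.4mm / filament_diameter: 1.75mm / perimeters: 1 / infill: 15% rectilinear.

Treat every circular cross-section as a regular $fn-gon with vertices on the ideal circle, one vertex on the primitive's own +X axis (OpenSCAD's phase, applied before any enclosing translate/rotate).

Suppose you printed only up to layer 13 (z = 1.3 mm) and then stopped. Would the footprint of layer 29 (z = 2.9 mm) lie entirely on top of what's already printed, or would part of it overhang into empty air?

Compare the two slices. At z = 1.3: the cone (r1=10→r2=8) has section circumradius 9.800 here — a regular 8-gon (area = (8/2)·9.800²·sin(360°/8) = 271.64 mm²); the cube at (7.5, 9) is present — its section is the full 18.5×22.5 rectangle (area 416.25 mm²); the cube at (-2, 16) does not reach this height (z outside [9, 30]); Merging all regions: the 2 present regions are separate (no shared area or edge), so areas and boundary lengths simply add and each stays a separate island — area = 687.89 mm²; (whole slice rotated 25° about Z — lengths, areas and connectivity unchanged). At z = 2.9: the cone: at t=0.223 of its height the radius interpolates to r₁+(r₂−r₁)t = 9.554, giving a regular 8-gon of that circumradius (area = (8/2)·9.554²·sin(360°/8) = 258.17 mm²); the cube at (7.5, 9) is present — its section is the full 18.5×22.5 rectangle (area 416.25 mm²); the cube at (-2, 16) is absent (z outside [9, 30]); Combining (union): the 2 present regions are separate (no shared area or edge), so areas and boundary lengths simply add and each stays a separate island — area = 674.42 mm²; (rotated 25° about Z; rotation is an isometry so areas/perimeters/island counts are preserved). Checking containment: the cross-section at z = 2.9 is a subset of the cross-section at z = 1.3.

entirely on top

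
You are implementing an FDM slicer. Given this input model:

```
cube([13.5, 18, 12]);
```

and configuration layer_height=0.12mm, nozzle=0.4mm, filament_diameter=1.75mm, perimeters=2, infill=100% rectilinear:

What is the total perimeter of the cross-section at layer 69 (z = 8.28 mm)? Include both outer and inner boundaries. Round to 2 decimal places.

63.00 mm

At z = 8.28 mm: the cube is present — its section is the full 13.5×18 rectangle (perimeter 63.00 mm). Overall, the cross-section is a single solid region. Total boundary length (outer) = 63.00 mm.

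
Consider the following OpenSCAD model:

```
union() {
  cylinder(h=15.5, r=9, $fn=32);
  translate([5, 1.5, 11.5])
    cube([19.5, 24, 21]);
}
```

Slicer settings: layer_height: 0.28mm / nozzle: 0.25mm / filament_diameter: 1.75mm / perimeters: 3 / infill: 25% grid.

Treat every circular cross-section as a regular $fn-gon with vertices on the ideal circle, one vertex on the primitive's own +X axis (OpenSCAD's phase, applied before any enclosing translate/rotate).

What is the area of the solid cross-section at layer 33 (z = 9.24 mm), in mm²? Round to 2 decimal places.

252.84 mm²

At z = 9.24 mm: the r=9 cylinder contributes a regular 32-gon of circumradius 9 (area = (32/2)·9.000²·sin(360°/32) = 252.84 mm²); the cube at (5, 1.5) does not reach this height (z outside [11.5, 32.5]); Combining (union): only the r=9 cylinder is present, so the union is just that shape — area = 252.84 mm². Overall, the cross-section is a single solid region. Net area = 252.84 mm².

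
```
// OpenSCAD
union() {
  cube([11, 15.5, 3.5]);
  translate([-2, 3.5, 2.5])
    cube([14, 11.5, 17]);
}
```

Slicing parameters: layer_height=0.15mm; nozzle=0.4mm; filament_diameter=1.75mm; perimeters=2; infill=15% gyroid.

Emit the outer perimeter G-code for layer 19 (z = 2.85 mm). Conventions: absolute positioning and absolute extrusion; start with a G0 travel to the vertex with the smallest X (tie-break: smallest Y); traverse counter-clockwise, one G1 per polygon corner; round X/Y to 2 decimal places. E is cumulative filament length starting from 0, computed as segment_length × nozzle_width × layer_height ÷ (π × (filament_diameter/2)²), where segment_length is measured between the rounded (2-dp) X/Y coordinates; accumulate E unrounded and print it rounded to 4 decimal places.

At z = 2.85 mm: the cube (footprint 11×15.5) is included at this height; the 14×11.5 cube at (-2, 3.5) contributes its full rectangle; Taking the union: the regions partially overlap (shared area 126.50 mm²), so overlapping operands fuse into one piece — 1 connected region. The outline is a single polygon with 12 vertices. Extrusion per mm of travel: 0.4 × 0.15 / (π × 0.875²) = 0.024945. Accumulating E over each segment gives final E = 1.4718.

G0 X-2.00 Y3.50 Z2.85
G1 X0.00 Y3.50 E0.0499
G1 X0.00 Y0.00 E0.1372
G1 X11.00 Y0.00 E0.4116
G1 X11.00 Y3.50 E0.4989
G1 X12.00 Y3.50 E0.5238
G1 X12.00 Y15.00 E0.8107
G1 X11.00 Y15.00 E0.8357
G1 X11.00 Y15.50 E0.8481
G1 X0.00 Y15.50 E1.1225
G1 X0.00 Y15.00 E1.1350
G1 X-2.00 Y15.00 E1.1849
G1 X-2.00 Y3.50 E1.4718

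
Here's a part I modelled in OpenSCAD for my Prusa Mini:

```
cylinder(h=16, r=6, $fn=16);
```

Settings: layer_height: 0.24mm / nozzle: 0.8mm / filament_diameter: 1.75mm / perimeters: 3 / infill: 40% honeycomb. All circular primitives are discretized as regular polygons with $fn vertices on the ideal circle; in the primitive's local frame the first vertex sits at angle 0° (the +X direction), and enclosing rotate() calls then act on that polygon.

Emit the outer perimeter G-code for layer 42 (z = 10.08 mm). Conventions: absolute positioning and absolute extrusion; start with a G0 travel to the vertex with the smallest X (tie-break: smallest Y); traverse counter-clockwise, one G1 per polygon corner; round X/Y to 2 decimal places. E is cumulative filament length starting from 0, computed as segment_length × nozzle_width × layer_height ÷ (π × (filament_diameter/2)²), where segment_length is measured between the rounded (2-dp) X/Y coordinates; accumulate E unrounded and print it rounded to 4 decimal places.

At z = 10.08 mm: the cylinder: section is a regular 16-gon, circumradius r=6. The outline is a single polygon with 16 vertices. Extrusion per mm of travel: 0.8 × 0.24 / (π × 0.875²) = 0.079824. Accumulating E over each segment gives final E = 2.9892.

G0 X-6.00 Y0.00 Z10.08
G1 X-5.54 Y-2.30 E0.1872
G1 X-4.24 Y-4.24 E0.3736
G1 X-2.30 Y-5.54 E0.5601
G1 X0.00 Y-6.00 E0.7473
G1 X2.30 Y-5.54 E0.9345
G1 X4.24 Y-4.24 E1.1209
G1 X5.54 Y-2.30 E1.3073
G1 X6.00 Y0.00 E1.4946
G1 X5.54 Y2.30 E1.6818
G1 X4.24 Y4.24 E1.8682
G1 X2.30 Y5.54 E2.0546
G1 X0.00 Y6.00 E2.2419
G1 X-2.30 Y5.54 E2.4291
G1 X-4.24 Y4.24 E2.6155
G1 X-5.54 Y2.30 E2.8019
G1 X-6.00 Y0.00 E2.9892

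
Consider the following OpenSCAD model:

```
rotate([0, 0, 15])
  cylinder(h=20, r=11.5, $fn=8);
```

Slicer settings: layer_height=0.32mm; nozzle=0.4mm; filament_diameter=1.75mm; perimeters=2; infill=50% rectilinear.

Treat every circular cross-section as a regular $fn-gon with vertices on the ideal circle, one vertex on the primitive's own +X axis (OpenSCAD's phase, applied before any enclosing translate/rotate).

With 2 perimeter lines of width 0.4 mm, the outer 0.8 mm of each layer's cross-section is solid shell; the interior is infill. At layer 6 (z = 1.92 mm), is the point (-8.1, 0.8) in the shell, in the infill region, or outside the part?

At z = 1.92 mm: the cylinder: section is a regular 8-gon, circumradius r=11.5; (rotated 15° about Z; rotation is an isometry so areas/perimeters/island counts are preserved). Overall, the cross-section is a single solid region. Undo the 15° rotation: the query point maps to (-7.617, 2.869) in the un-rotated model frame. The nearest boundary edge runs (-8.13, 8.13)→(-11.50, 0.00); distance from the point to it = 2.49 mm. The point is inside the cross-section and 2.49 mm from the nearest boundary — more than the 0.8 mm shell width (2 × 0.4), so it's in the infill interior.

infill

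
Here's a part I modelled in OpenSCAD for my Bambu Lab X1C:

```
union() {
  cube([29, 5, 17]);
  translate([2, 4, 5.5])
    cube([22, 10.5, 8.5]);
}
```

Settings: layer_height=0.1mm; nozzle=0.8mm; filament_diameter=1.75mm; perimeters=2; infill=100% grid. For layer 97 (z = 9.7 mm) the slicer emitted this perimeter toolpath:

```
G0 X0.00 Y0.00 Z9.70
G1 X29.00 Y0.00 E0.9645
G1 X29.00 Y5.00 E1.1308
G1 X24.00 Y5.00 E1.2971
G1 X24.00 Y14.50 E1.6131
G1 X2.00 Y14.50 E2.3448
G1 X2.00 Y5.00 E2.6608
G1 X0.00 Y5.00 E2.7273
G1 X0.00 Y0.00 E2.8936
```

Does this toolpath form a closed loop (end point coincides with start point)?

Start point (G0): (0.00, 0.00). End point (last G1): the path returns to the start — closed.

yes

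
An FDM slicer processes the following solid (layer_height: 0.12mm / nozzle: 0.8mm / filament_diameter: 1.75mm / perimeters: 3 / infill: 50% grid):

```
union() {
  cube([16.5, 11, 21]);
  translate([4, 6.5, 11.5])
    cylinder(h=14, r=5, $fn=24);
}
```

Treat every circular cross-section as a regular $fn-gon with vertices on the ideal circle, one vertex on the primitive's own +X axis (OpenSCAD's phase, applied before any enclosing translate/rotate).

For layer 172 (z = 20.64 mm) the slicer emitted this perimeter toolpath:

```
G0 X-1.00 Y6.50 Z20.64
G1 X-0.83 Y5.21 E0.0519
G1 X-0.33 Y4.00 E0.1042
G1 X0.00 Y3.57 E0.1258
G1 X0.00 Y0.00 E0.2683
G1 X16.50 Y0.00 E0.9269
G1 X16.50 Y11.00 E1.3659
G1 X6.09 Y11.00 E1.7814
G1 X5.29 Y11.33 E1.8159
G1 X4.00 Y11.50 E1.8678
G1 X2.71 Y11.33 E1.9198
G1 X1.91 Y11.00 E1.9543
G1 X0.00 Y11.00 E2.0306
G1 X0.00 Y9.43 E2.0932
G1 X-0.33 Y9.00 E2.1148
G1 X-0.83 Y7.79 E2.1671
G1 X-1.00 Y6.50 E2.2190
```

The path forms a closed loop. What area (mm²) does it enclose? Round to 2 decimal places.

186.74 mm²

Apply the shoelace formula to the sequence of (X, Y) vertices; enclosed area = 186.74 mm².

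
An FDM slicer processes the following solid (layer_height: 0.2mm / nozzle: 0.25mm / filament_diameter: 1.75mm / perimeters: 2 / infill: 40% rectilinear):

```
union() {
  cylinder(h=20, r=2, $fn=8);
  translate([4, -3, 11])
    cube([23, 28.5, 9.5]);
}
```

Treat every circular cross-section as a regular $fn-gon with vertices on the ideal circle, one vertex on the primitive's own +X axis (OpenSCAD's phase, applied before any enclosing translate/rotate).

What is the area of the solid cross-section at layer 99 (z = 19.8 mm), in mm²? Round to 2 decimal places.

At z = 19.8 mm: the r=2 cylinder contributes a regular 8-gon of circumradius 2 (area = (8/2)·2.000²·sin(360°/8) = 11.31 mm²); the 23×28.5 cube at (4, -3) contributes its full rectangle (area 655.50 mm²); Taking the union: the 2 present regions are separate (no shared area or edge), so areas and boundary lengths simply add and each stays a separate island — area = 666.81 mm². Overall, the cross-section has 2 separate islands. Net area = 666.81 mm².

666.81 mm²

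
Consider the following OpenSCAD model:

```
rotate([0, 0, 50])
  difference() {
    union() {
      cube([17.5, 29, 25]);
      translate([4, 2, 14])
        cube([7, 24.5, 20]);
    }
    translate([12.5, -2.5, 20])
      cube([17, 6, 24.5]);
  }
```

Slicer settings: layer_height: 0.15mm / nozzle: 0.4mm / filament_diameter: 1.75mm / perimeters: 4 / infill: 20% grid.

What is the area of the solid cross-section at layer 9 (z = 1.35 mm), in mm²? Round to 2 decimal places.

507.50 mm²

At z = 1.35 mm: the cube is present — its section is the full 17.5×29 rectangle (area 507.50 mm²); the cube at (4, 2) is absent (z outside [14, 34]); Merging all regions: only the 17.5×29 cube is present, so the union is just that shape — area = 507.50 mm²; the cube at (12.5, -2.5) does not reach this height (z outside [20, 44.5]); Subtracting the remaining from the first: none of the subtracted shapes is present at this height, so that combined region is unchanged — area = 507.50 mm²; (rotated 50° about Z; rotation is an isometry so areas/perimeters/island counts are preserved). Overall, the cross-section is a single solid region. Net area = 507.50 mm².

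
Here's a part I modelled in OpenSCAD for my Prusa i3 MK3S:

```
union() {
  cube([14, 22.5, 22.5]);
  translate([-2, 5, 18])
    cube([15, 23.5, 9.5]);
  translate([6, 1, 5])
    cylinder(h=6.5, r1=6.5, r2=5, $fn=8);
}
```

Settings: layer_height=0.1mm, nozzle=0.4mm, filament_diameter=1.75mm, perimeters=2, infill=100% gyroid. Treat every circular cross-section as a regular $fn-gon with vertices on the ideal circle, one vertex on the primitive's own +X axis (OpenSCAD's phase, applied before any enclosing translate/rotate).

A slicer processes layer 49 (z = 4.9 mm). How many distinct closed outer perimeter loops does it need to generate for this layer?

1

At z = 4.9 mm: the cube (footprint 14×22.5) is included at this height; the cube at (-2, 5) is absent (z outside [18, 27.5]); the cone at (6, 1) is not intersected at this z (z outside [5, 11.5]); Combining (union): only the 14×22.5 cube is present, so the union is just that shape — 1 connected region. The result has 1 disconnected region.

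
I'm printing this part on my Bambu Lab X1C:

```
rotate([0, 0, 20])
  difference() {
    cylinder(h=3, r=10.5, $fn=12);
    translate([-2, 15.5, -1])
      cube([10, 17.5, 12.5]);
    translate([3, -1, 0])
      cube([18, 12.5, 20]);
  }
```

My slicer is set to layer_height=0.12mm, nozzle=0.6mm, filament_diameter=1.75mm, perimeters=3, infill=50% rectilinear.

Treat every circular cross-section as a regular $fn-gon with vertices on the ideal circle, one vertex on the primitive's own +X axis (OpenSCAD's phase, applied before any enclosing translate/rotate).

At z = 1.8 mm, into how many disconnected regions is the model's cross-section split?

At z = 1.8 mm: the r=10.5 cylinder gives a regular 12-gon of circumradius 10.5 (constant along its height); the 10×17.5 cube at (-2, 15.5) contributes its full rectangle; the 18×12.5 cube at (3, -1) contributes its full rectangle; After the difference (first − rest): starting from the r=10.5 cylinder, the 10×17.5 cube at (-2, 15.5) misses the remaining region (no effect); the 18×12.5 cube at (3, -1) partially overlaps it — only the 59.76 mm² overlap (of its 225.00 mm²) is removed, clipping the outline — 1 connected region; (rotated 20° about Z; rotation is an isometry so areas/perimeters/island counts are preserved). The result has 1 disconnected region.

1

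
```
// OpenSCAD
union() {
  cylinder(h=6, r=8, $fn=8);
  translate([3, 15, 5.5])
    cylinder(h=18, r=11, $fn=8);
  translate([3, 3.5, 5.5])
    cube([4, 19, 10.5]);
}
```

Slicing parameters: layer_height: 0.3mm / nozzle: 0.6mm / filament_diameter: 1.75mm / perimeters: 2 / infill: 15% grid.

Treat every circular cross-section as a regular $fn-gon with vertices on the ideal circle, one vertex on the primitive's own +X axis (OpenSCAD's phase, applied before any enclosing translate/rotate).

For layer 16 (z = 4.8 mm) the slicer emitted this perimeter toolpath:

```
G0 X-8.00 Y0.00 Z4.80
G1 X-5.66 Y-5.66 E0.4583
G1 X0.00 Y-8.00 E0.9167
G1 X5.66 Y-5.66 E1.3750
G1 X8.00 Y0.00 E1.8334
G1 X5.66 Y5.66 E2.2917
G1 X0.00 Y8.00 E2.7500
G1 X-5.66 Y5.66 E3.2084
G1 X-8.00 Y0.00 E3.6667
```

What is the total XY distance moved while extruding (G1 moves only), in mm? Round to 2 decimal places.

49.00 mm

Sum the Euclidean lengths of each G1 segment: total = 49.00 mm.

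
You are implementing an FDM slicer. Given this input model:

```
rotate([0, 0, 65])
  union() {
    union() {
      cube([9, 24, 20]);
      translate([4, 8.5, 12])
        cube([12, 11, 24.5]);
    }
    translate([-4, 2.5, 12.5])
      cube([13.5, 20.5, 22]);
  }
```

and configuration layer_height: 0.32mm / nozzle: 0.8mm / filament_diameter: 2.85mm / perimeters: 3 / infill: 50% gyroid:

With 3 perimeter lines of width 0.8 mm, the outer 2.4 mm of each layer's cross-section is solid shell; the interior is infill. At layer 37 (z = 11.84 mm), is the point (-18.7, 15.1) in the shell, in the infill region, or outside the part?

At z = 11.84 mm: the cube is present — its section is the full 9×24 rectangle; the cube at (4, 8.5) is not intersected at this z (z outside [12, 36.5]); Merging all regions: only the 9×24 cube is present, so the union is just that shape — 1 connected region; the cube at (-4, 2.5) is not intersected at this z (z outside [12.5, 34.5]); Merging all regions: only the result so far is present, so the union is just that shape — 1 connected region; (whole slice rotated 65° about Z — lengths, areas and connectivity unchanged). Overall, the cross-section is a single solid region. Undo the 65° rotation: the query point maps to (5.782, 23.329) in the un-rotated model frame. The nearest boundary edge runs (9.00, 24.00)→(0.00, 24.00); distance from the point to it = 0.67 mm. The point is inside the cross-section, 0.67 mm from the nearest boundary — within the 2.4 mm shell band (3 × 0.8).

shell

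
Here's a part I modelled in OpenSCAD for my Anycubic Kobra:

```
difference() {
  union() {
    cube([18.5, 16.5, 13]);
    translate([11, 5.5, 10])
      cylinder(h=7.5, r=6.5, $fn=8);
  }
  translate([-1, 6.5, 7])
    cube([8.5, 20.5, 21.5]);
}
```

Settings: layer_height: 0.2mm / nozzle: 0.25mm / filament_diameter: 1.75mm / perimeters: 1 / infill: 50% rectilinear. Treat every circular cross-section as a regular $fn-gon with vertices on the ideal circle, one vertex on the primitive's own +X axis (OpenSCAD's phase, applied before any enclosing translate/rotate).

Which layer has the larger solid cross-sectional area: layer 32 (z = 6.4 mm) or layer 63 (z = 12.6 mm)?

Layer 32 (z = 6.4): the cube (footprint 18.5×16.5) is included at this height (area 305.25 mm²); the cylinder at (11, 5.5) is not intersected at this z (z outside [10, 17.5]); Taking the union: only the 18.5×16.5 cube is present, so the union is just that shape — area = 305.25 mm²; the cube at (-1, 6.5) is absent (z outside [7, 28.5]); Subtracting the remaining from the first: none of the subtracted shapes is present at this height, so the result so far is unchanged — area = 305.25 mm². So its area = 305.25 mm². Layer 63 (z = 12.6): the 18.5×16.5 cube contributes its full rectangle (area 305.25 mm²); the cylinder at (11, 5.5): section is a regular 8-gon, circumradius r=6.5 (area = (8/2)·6.500²·sin(360°/8) = 119.50 mm²); Taking the union: the regions partially overlap — summed areas 424.75 mm² minus the doubly-counted overlap 117.09 mm² gives 307.66 mm² — area = 307.66 mm²; the cube at (-1, 6.5) (footprint 8.5×20.5) is included at this height (area 174.25 mm²); Taking the first minus the rest: starting from that combined region (307.66 mm²), the 8.5×20.5 cube at (-1, 6.5) partially overlaps it — only the 75.00 mm² overlap (of its 174.25 mm²) is removed, clipping the outline — area = 232.66 mm². So its area = 232.66 mm². Layer 32 is larger (305.25 vs 232.66 mm²).

layer 32 (z = 6.4 mm)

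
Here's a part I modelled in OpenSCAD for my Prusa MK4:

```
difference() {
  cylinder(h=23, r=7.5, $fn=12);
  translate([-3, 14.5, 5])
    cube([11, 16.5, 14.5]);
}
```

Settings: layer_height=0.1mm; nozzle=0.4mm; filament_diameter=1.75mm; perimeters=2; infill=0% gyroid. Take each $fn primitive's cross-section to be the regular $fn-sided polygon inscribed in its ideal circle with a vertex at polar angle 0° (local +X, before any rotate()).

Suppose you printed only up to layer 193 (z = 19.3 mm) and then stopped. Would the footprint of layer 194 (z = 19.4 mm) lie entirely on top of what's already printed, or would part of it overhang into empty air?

entirely on top

Compare the two slices. At z = 19.3: the r=7.5 cylinder gives a regular 12-gon of circumradius 7.5 (constant along its height) (area = (12/2)·7.500²·sin(360°/12) = 168.75 mm²); the cube at (-3, 14.5) (footprint 11×16.5) is included at this height (area 181.50 mm²); Subtracting the remaining from the first: starting from the r=7.5 cylinder (168.75 mm²), the 11×16.5 cube at (-3, 14.5) misses the remaining region (no effect) — area = 168.75 mm². At z = 19.4: the r=7.5 cylinder contributes a regular 12-gon of circumradius 7.5 (area = (12/2)·7.500²·sin(360°/12) = 168.75 mm²); the cube at (-3, 14.5) is present — its section is the full 11×16.5 rectangle (area 181.50 mm²); Subtracting the remaining from the first: starting from the r=7.5 cylinder (168.75 mm²), the 11×16.5 cube at (-3, 14.5) misses the remaining region (no effect) — area = 168.75 mm². Checking containment: the cross-section at z = 19.4 is a subset of the cross-section at z = 19.3.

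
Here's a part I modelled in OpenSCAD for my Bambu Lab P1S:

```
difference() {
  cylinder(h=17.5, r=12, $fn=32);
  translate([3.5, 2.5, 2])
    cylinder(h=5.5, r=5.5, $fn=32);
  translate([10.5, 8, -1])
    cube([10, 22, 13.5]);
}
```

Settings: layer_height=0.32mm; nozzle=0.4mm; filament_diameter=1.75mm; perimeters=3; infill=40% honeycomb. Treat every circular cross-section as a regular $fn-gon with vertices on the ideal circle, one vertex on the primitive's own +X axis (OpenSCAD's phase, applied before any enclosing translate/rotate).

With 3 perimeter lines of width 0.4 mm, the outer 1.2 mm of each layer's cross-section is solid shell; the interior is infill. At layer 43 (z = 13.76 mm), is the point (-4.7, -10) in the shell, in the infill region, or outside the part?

shell

At z = 13.76 mm: the r=12 cylinder gives a regular 32-gon of circumradius 12 (constant along its height); the cylinder at (3.5, 2.5) is not intersected at this z (z outside [2, 7.5]); the cube at (10.5, 8) does not reach this height (z outside [-1, 12.5]); Subtracting the remaining from the first: none of the subtracted shapes is present at this height, so the r=12 cylinder is unchanged — 1 connected region. Overall, the cross-section is a single solid region. The nearest boundary edge runs (-6.67, -9.98)→(-4.59, -11.09); distance from the point to it = 0.91 mm. The point is inside the cross-section, 0.91 mm from the nearest boundary — within the 1.2 mm shell band (3 × 0.4).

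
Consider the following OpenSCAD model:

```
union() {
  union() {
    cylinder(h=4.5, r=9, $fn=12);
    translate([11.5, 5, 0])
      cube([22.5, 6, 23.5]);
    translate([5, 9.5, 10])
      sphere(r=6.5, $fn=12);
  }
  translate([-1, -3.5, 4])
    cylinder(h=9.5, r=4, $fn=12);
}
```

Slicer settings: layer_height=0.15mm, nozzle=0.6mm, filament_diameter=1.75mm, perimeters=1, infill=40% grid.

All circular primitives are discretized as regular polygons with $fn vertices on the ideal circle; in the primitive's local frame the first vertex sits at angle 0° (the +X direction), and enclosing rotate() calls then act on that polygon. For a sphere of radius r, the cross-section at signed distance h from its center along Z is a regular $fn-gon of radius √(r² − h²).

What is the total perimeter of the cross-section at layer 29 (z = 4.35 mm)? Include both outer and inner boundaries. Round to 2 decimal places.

123.80 mm

At z = 4.35 mm: the cylinder: section is a regular 12-gon, circumradius r=9 (perimeter = 2·12·9.000·sin(180°/12) = 55.90 mm); the cube at (11.5, 5) is present — its section is the full 22.5×6 rectangle (perimeter 57.00 mm); the r=6.5 sphere at (5, 9.5) contributes a regular 12-gon of circumradius √(6.5²−5.65²) = 3.214 (perimeter = 2·12·3.214·sin(180°/12) = 19.96 mm); Combining (union): the regions partially overlap (shared area 3.66 mm²), so the edge portions inside another operand are dropped and the merged outline is re-measured after clipping — boundary = 123.80 mm; the r=4 cylinder at (-1, -3.5) contributes a regular 12-gon of circumradius 4 (perimeter = 2·12·4.000·sin(180°/12) = 24.85 mm); Combining (union): the r=4 cylinder at (-1, -3.5) lies entirely inside the result so far, so the union is just the result so far — boundary = 123.80 mm. Overall, the cross-section has 2 separate islands. Total boundary length (outer) = 123.80 mm.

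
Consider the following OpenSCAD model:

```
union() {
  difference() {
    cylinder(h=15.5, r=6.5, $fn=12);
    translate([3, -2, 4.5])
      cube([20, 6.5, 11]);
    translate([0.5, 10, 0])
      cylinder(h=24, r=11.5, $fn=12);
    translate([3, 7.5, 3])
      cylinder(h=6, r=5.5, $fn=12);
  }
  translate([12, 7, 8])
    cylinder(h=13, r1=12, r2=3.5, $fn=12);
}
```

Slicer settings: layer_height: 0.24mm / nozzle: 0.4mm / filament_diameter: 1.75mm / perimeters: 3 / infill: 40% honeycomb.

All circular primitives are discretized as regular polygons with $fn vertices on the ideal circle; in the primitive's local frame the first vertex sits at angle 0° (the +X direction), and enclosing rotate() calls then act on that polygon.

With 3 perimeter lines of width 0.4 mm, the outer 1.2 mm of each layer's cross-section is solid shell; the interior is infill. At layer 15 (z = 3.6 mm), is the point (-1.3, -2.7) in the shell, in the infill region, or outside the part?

At z = 3.6 mm: the r=6.5 cylinder gives a regular 12-gon of circumradius 6.5 (constant along its height); the cube at (3, -2) does not reach this height (z outside [4.5, 15.5]); the cylinder at (0.5, 10): section is a regular 12-gon, circumradius r=11.5; the cylinder at (3, 7.5): section is a regular 12-gon, circumradius r=5.5; After the difference (first − rest): starting from the r=6.5 cylinder, the r=11.5 cylinder at (0.5, 10) partially overlaps it — only the 71.08 mm² overlap (of its 396.75 mm²) is removed, clipping the outline; the r=5.5 cylinder at (3, 7.5) misses the remaining region (no effect) — 1 connected region; the cone at (12, 7) is not intersected at this z (z outside [8, 21]); Combining (union): only the result so far is present, so the union is just that shape — 1 connected region. Overall, the cross-section is a single solid region. The nearest boundary edge runs (-5.25, 0.04)→(0.50, -1.50); distance from the point to it = 1.62 mm. The point is inside the cross-section and 1.62 mm from the nearest boundary — more than the 1.2 mm shell width (3 × 0.4), so it's in the infill interior.

infill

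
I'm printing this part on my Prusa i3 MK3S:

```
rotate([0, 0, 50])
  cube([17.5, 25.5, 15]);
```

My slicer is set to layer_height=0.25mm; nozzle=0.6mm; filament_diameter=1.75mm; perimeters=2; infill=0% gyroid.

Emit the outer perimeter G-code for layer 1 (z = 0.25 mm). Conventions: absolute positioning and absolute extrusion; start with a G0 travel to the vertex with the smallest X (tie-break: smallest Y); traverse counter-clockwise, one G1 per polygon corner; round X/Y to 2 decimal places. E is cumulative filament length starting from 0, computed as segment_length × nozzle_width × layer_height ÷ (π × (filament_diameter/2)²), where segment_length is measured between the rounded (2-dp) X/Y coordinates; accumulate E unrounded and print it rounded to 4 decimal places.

At z = 0.25 mm: the 17.5×25.5 cube contributes its full rectangle; (rotated 50° about Z; rotation is an isometry so areas/perimeters/island counts are preserved). The outline is a single polygon with 4 vertices. Extrusion per mm of travel: 0.6 × 0.25 / (π × 0.875²) = 0.062363. Accumulating E over each segment gives final E = 5.3633.

G0 X-19.53 Y16.39 Z0.25
G1 X0.00 Y0.00 E1.5900
G1 X11.25 Y13.41 E2.6816
G1 X-8.29 Y29.80 E4.2721
G1 X-19.53 Y16.39 E5.3633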